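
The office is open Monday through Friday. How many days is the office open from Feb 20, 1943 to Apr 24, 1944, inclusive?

Feb 20, 1943 is a Saturday.
The range spans 430 days (inclusive of both endpoints).
430 = 7 × 61 + 3, so there are 61 full weeks plus 3 extra days.
Each full week contributes 5 weekdays (Mon–Fri): 61 × 5 = 305.
The 3 extra days are Saturday, Sunday, Monday — 1 of them qualifies.
Total: 305 + 1 = 306.

306 weekdays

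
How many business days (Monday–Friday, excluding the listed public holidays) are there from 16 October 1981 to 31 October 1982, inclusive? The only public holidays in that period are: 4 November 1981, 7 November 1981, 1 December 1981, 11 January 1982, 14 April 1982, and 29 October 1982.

266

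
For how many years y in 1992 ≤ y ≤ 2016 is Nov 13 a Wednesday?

Day of week of November 13 in each year:
1992: Fri, 1993: Sat, 1994: Sun, 1995: Mon, 1996: Wed ✓, 1997: Thu, 1998: Fri, 1999: Sat, 2000: Mon, 2001: Tue, 2002: Wed ✓, 2003: Thu, 2004: Sat, 2005: Sun, 2006: Mon, 2007: Tue, 2008: Thu, 2009: Fri, 2010: Sat, 2011: Sun, 2012: Tue, 2013: Wed ✓, 2014: Thu, 2015: Fri, 2016: Sun
Wednesdays: 1996, 2002, 2013.

3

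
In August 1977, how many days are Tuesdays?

5

1 August 1977 is a Monday.
From 1 August 1977 to 31 August 1977 is 31 days inclusive.
31 = 7 × 4 + 3, so there are 4 full weeks plus 3 extra days.
Each full week contributes one Tuesday: 4 so far.
The 3 extra days are Monday, Tuesday, Wednesday — 1 of them qualifies.
Total: 4 + 1 = 5.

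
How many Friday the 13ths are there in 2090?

The 13th falls on a Friday when the month's 13th has weekday Fri.
Jan 13 is Fri ✓; Feb 13 is Mon; Mar 13 is Mon; Apr 13 is Thu; May 13 is Sat; Jun 13 is Tue; Jul 13 is Thu; Aug 13 is Sun; Sep 13 is Wed; Oct 13 is Fri ✓; Nov 13 is Mon; Dec 13 is Wed.
Friday the 13ths: Jan, Oct.

2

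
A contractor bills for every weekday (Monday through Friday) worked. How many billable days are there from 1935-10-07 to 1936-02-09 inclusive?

90

1935-10-07 is a Monday.
That's 126 days from start to end, counting both.
126 = 7 × 18, so the span is exactly 18 full weeks.
Each full week contributes 5 weekdays (Mon–Fri): 18 × 5 = 90.
Total: 90.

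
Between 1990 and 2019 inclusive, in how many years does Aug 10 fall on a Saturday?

5

Day of week of August 10 in each year:
1990: Fri, 1991: Sat ✓, 1992: Mon, 1993: Tue, 1994: Wed, 1995: Thu, 1996: Sat ✓, 1997: Sun, 1998: Mon, 1999: Tue, 2000: Thu, 2001: Fri, 2002: Sat ✓, 2003: Sun, 2004: Tue, 2005: Wed, 2006: Thu, 2007: Fri, 2008: Sun, 2009: Mon, 2010: Tue, 2011: Wed, 2012: Fri, 2013: Sat ✓, 2014: Sun, 2015: Mon, 2016: Wed, 2017: Thu, 2018: Fri, 2019: Sat ✓
Saturdays: 1991, 1996, 2002, 2013, 2019.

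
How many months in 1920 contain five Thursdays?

5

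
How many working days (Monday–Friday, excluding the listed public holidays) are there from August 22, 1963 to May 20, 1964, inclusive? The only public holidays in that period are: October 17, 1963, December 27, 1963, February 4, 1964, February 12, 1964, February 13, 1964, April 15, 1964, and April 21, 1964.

August 22, 1963 is a Thursday.
That's 273 days from start to end, counting both.
273 = 7 × 39, so the span is exactly 39 full weeks.
Each full week contributes 5 weekdays (Mon–Fri): 39 × 5 = 195.
Holidays: October 17, 1963 (Thu); December 27, 1963 (Fri); February 4, 1964 (Tue); February 12, 1964 (Wed); February 13, 1964 (Thu); April 15, 1964 (Wed); April 21, 1964 (Tue).
All 7 holidays fall on weekdays, so subtract 7.
Business days: 195 − 7 = 188.

188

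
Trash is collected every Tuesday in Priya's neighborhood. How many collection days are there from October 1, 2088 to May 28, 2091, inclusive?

138 Tuesdays

October 1, 2088 is a Friday.
That's 970 days from start to end, counting both.
970 = 7 × 138 + 4, so there are 138 full weeks plus 4 extra days.
Each full week contributes one Tuesday: 138 so far.
The 4 extra days are Friday, Saturday, Sunday, Monday — none qualify.
Total: 138 + 0 = 138.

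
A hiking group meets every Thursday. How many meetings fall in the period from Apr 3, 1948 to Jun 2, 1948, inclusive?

8 Thursdays

Apr 3, 1948 is a Saturday.
That's 61 days from start to end, counting both.
61 = 7 × 8 + 5, so there are 8 full weeks plus 5 extra days.
Each full week contributes one Thursday: 8 so far.
The 5 extra days are Saturday, Sunday, Monday, Tuesday, Wednesday — none qualify.
Total: 8 + 0 = 8.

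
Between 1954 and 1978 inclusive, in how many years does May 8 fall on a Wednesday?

4

Day of week of May 8 in each year:
1954: Sat, 1955: Sun, 1956: Tue, 1957: Wed ✓, 1958: Thu, 1959: Fri, 1960: Sun, 1961: Mon, 1962: Tue, 1963: Wed ✓, 1964: Fri, 1965: Sat, 1966: Sun, 1967: Mon, 1968: Wed ✓, 1969: Thu, 1970: Fri, 1971: Sat, 1972: Mon, 1973: Tue, 1974: Wed ✓, 1975: Thu, 1976: Sat, 1977: Sun, 1978: Mon
Wednesdays: 1957, 1963, 1968, 1974.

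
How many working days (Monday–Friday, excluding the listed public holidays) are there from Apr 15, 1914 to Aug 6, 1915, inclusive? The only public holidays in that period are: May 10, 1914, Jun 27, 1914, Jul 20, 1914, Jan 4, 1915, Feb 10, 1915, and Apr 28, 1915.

339 working days

Apr 15, 1914 is a Wednesday.
From Apr 15, 1914 to Aug 6, 1915 is 479 days inclusive.
479 = 7 × 68 + 3, so there are 68 full weeks plus 3 extra days.
Each full week contributes 5 weekdays (Mon–Fri): 68 × 5 = 340.
The 3 extra days are Wednesday, Thursday, Friday — 3 of them qualify.
Total: 340 + 3 = 343.
Holidays: May 10, 1914 (Sun); Jun 27, 1914 (Sat); Jul 20, 1914 (Mon); Jan 4, 1915 (Mon); Feb 10, 1915 (Wed); Apr 28, 1915 (Wed).
4 of the 6 holidays fall on weekdays; the rest are weekends and were already excluded.
Business days: 343 − 4 = 339.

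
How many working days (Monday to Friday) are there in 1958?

January 1, 1958 is a Wednesday.
The range spans 365 days (inclusive of both endpoints).
365 = 7 × 52 + 1, so there are 52 full weeks plus 1 extra day.
Each full week contributes 5 weekdays (Mon–Fri): 52 × 5 = 260.
The 1 extra day is Wednesday — 1 of them qualifies.
Total: 260 + 1 = 261.

261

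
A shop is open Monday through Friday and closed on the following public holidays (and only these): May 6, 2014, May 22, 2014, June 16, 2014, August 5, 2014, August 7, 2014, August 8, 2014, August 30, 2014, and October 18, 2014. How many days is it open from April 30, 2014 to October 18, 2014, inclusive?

117 business days

April 30, 2014 is a Wednesday.
From April 30, 2014 to October 18, 2014 is 172 days inclusive.
172 = 7 × 24 + 4, so there are 24 full weeks plus 4 extra days.
Each full week contributes 5 weekdays (Mon–Fri): 24 × 5 = 120.
The 4 extra days are Wed, Thu, Fri, Sat — 3 of them qualify.
Total: 120 + 3 = 123.
Holidays: May 6, 2014 (Tue); May 22, 2014 (Thu); June 16, 2014 (Mon); August 5, 2014 (Tue); August 7, 2014 (Thu); August 8, 2014 (Fri); August 30, 2014 (Sat); October 18, 2014 (Sat).
6 of the 8 holidays fall on weekdays; the rest are weekends and were already excluded.
Business days: 123 − 6 = 117.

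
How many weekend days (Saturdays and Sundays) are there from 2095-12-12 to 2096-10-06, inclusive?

2095-12-12 is a Monday.
From 2095-12-12 to 2096-10-06 is 300 days inclusive.
300 = 7 × 42 + 6, so there are 42 full weeks plus 6 extra days.
Each full week contributes 2 weekend days (Sat, Sun): 42 × 2 = 84.
The 6 extra days are Mon, Tue, Wed, Thu, Fri, Sat — 1 of them qualifies.
Total: 84 + 1 = 85.

85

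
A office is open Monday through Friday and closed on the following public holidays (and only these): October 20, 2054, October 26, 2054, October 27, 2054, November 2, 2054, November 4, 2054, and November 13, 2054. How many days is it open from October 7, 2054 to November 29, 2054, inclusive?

October 7, 2054 is a Wednesday.
The range spans 54 days (inclusive of both endpoints).
54 = 7 × 7 + 5, so there are 7 full weeks plus 5 extra days.
Each full week contributes 5 weekdays (Mon–Fri): 7 × 5 = 35.
The 5 extra days are Wednesday, Thursday, Friday, Saturday, Sunday — 3 of them qualify.
Total: 35 + 3 = 38.
Holidays: October 20, 2054 (Tue); October 26, 2054 (Mon); October 27, 2054 (Tue); November 2, 2054 (Mon); November 4, 2054 (Wed); November 13, 2054 (Fri).
All 6 holidays fall on weekdays, so subtract 6.
Business days: 38 − 6 = 32.

32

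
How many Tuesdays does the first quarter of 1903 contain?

Jan 1, 1903 is a Thursday.
That's 90 days from start to end, counting both.
90 = 7 × 12 + 6, so there are 12 full weeks plus 6 extra days.
Each full week contributes one Tuesday: 12 so far.
The 6 extra days are Thu, Fri, Sat, Sun, Mon, Tue — 1 of them qualifies.
Total: 12 + 1 = 13.

13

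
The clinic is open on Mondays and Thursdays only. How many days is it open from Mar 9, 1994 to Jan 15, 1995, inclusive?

Mar 9, 1994 is a Wednesday.
The range spans 313 days (inclusive of both endpoints).
313 = 7 × 44 + 5, so there are 44 full weeks plus 5 extra days.
Each full week contributes 2 days from the set (Mon, Thu): 44 × 2 = 88.
The 5 extra days are Wednesday, Thursday, Friday, Saturday, Sunday — 1 of them qualifies.
Total: 88 + 1 = 89.

89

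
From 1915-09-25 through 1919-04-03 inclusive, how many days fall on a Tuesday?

1915-09-25 is a Saturday.
That's 1287 days from start to end, counting both.
1287 = 7 × 183 + 6, so there are 183 full weeks plus 6 extra days.
Each full week contributes one Tuesday: 183 so far.
The 6 extra days are Saturday, Sunday, Monday, Tuesday, Wednesday, Thursday — 1 of them qualifies.
Total: 183 + 1 = 184.

184 Tuesdays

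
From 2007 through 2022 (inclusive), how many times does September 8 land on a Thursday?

3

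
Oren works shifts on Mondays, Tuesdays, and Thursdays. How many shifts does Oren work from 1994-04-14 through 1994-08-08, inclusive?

50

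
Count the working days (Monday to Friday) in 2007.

2007-01-01 is a Monday.
That's 365 days from start to end, counting both.
365 = 7 × 52 + 1, so there are 52 full weeks plus 1 extra day.
Each full week contributes 5 weekdays (Mon–Fri): 52 × 5 = 260.
The 1 extra day is Mon — 1 of them qualifies.
Total: 260 + 1 = 261.

261 weekdays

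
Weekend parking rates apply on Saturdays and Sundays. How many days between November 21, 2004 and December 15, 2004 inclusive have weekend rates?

November 21, 2004 is a Sunday.
From November 21, 2004 to December 15, 2004 is 25 days inclusive.
25 = 7 × 3 + 4, so there are 3 full weeks plus 4 extra days.
Each full week contributes 2 weekend days (Sat, Sun): 3 × 2 = 6.
The 4 extra days are Sun, Mon, Tue, Wed — 1 of them qualifies.
Total: 6 + 1 = 7.

7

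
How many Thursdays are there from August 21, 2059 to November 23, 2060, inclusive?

August 21, 2059 is a Thursday.
That's 461 days from start to end, counting both.
461 = 7 × 65 + 6, so there are 65 full weeks plus 6 extra days.
Each full week contributes one Thursday: 65 so far.
The 6 extra days are Thursday, Friday, Saturday, Sunday, Monday, Tuesday — 1 of them qualifies.
Total: 65 + 1 = 66.

66 Thursdays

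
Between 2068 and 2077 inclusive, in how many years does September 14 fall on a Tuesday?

Day of week of September 14 in each year:
2068: Fri, 2069: Sat, 2070: Sun, 2071: Mon, 2072: Wed, 2073: Thu, 2074: Fri, 2075: Sat, 2076: Mon, 2077: Tue ✓
Tuesdays: 2077.

1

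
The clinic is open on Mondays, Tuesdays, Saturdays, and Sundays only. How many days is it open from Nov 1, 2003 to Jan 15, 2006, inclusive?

462

Nov 1, 2003 is a Saturday.
That's 807 days from start to end, counting both.
807 = 7 × 115 + 2, so there are 115 full weeks plus 2 extra days.
Each full week contributes 4 days from the set (Mon, Tue, Sat, Sun): 115 × 4 = 460.
The 2 extra days are Saturday, Sunday — 2 of them qualify.
Total: 460 + 2 = 462.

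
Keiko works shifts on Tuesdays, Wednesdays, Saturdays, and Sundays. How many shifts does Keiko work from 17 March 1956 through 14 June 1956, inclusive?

52

17 March 1956 is a Saturday.
The range spans 90 days (inclusive of both endpoints).
90 = 7 × 12 + 6, so there are 12 full weeks plus 6 extra days.
Each full week contributes 4 days from the set (Tue, Wed, Sat, Sun): 12 × 4 = 48.
The 6 extra days are Sat, Sun, Mon, Tue, Wed, Thu — 4 of them qualify.
Total: 48 + 4 = 52.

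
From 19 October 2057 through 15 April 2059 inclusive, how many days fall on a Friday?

78 Fridays

19 October 2057 is a Friday.
That's 544 days from start to end, counting both.
544 = 7 × 77 + 5, so there are 77 full weeks plus 5 extra days.
Each full week contributes one Friday: 77 so far.
The 5 extra days are Friday, Saturday, Sunday, Monday, Tuesday — 1 of them qualifies.
Total: 77 + 1 = 78.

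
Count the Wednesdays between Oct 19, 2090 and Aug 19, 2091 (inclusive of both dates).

43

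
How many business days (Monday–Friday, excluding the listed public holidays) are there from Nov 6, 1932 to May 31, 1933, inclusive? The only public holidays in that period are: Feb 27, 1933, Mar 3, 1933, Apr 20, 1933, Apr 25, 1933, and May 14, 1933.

144 business days

Nov 6, 1932 is a Sunday.
The range spans 207 days (inclusive of both endpoints).
207 = 7 × 29 + 4, so there are 29 full weeks plus 4 extra days.
Each full week contributes 5 weekdays (Mon–Fri): 29 × 5 = 145.
The 4 extra days are Sunday, Monday, Tuesday, Wednesday — 3 of them qualify.
Total: 145 + 3 = 148.
Holidays: Feb 27, 1933 (Mon); Mar 3, 1933 (Fri); Apr 20, 1933 (Thu); Apr 25, 1933 (Tue); May 14, 1933 (Sun).
4 of the 5 holidays fall on weekdays; the rest are weekends and were already excluded.
Business days: 148 − 4 = 144.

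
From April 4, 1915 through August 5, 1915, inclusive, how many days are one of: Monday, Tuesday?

April 4, 1915 is a Sunday.
From April 4, 1915 to August 5, 1915 is 124 days inclusive.
124 = 7 × 17 + 5, so there are 17 full weeks plus 5 extra days.
Each full week contributes 2 days from the set (Mon, Tue): 17 × 2 = 34.
The 5 extra days are Sun, Mon, Tue, Wed, Thu — 2 of them qualify.
Total: 34 + 2 = 36.

36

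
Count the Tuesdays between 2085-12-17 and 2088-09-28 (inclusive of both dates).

146

2085-12-17 is a Monday.
The range spans 1017 days (inclusive of both endpoints).
1017 = 7 × 145 + 2, so there are 145 full weeks plus 2 extra days.
Each full week contributes one Tuesday: 145 so far.
The 2 extra days are Mon, Tue — 1 of them qualifies.
Total: 145 + 1 = 146.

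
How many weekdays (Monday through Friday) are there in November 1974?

1 November 1974 is a Friday.
That's 30 days from start to end, counting both.
30 = 7 × 4 + 2, so there are 4 full weeks plus 2 extra days.
Each full week contributes 5 weekdays (Mon–Fri): 4 × 5 = 20.
The 2 extra days are Fri, Sat — 1 of them qualifies.
Total: 20 + 1 = 21.

21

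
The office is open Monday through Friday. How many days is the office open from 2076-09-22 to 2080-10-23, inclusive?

1067

2076-09-22 is a Tuesday.
That's 1493 days from start to end, counting both.
1493 = 7 × 213 + 2, so there are 213 full weeks plus 2 extra days.
Each full week contributes 5 weekdays (Mon–Fri): 213 × 5 = 1065.
The 2 extra days are Tuesday, Wednesday — 2 of them qualify.
Total: 1065 + 2 = 1067.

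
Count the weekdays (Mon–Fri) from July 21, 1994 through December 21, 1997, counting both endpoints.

July 21, 1994 is a Thursday.
That's 1250 days from start to end, counting both.
1250 = 7 × 178 + 4, so there are 178 full weeks plus 4 extra days.
Each full week contributes 5 weekdays (Mon–Fri): 178 × 5 = 890.
The 4 extra days are Thursday, Friday, Saturday, Sunday — 2 of them qualify.
Total: 890 + 2 = 892.

892 weekdays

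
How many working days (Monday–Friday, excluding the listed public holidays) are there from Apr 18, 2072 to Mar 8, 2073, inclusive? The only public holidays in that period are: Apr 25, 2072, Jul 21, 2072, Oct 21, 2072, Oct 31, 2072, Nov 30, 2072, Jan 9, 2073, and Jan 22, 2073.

Apr 18, 2072 is a Monday.
The range spans 325 days (inclusive of both endpoints).
325 = 7 × 46 + 3, so there are 46 full weeks plus 3 extra days.
Each full week contributes 5 weekdays (Mon–Fri): 46 × 5 = 230.
The 3 extra days are Mon, Tue, Wed — 3 of them qualify.
Total: 230 + 3 = 233.
Holidays: Apr 25, 2072 (Mon); Jul 21, 2072 (Thu); Oct 21, 2072 (Fri); Oct 31, 2072 (Mon); Nov 30, 2072 (Wed); Jan 9, 2073 (Mon); Jan 22, 2073 (Sun).
6 of the 7 holidays fall on weekdays; the rest are weekends and were already excluded.
Business days: 233 − 6 = 227.

227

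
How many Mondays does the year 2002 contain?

2002-01-01 is a Tuesday.
From 2002-01-01 to 2002-12-31 is 365 days inclusive.
365 = 7 × 52 + 1, so there are 52 full weeks plus 1 extra day.
Each full week contributes one Monday: 52 so far.
The 1 extra day is Tuesday — none qualify.
Total: 52 + 0 = 52.

52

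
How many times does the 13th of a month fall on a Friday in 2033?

The 13th falls on a Friday when the month's 13th has weekday Fri.
Jan 13 is Thu; Feb 13 is Sun; Mar 13 is Sun; Apr 13 is Wed; May 13 is Fri ✓; Jun 13 is Mon; Jul 13 is Wed; Aug 13 is Sat; Sep 13 is Tue; Oct 13 is Thu; Nov 13 is Sun; Dec 13 is Tue.
Friday the 13ths: May.

1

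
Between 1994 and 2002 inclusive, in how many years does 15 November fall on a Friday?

2

Day of week of November 15 in each year:
1994: Tue, 1995: Wed, 1996: Fri ✓, 1997: Sat, 1998: Sun, 1999: Mon, 2000: Wed, 2001: Thu, 2002: Fri ✓
Fridays: 1996, 2002.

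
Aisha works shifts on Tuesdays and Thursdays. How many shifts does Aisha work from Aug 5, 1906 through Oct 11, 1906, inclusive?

Aug 5, 1906 is a Sunday.
The range spans 68 days (inclusive of both endpoints).
68 = 7 × 9 + 5, so there are 9 full weeks plus 5 extra days.
Each full week contributes 2 days from the set (Tue, Thu): 9 × 2 = 18.
The 5 extra days are Sunday, Monday, Tuesday, Wednesday, Thursday — 2 of them qualify.
Total: 18 + 2 = 20.

20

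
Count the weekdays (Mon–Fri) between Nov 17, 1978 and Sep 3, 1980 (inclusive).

Nov 17, 1978 is a Friday.
The range spans 657 days (inclusive of both endpoints).
657 = 7 × 93 + 6, so there are 93 full weeks plus 6 extra days.
Each full week contributes 5 weekdays (Mon–Fri): 93 × 5 = 465.
The 6 extra days are Fri, Sat, Sun, Mon, Tue, Wed — 4 of them qualify.
Total: 465 + 4 = 469.

469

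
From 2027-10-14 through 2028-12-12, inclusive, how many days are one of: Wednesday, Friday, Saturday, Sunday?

243

2027-10-14 is a Thursday.
That's 426 days from start to end, counting both.
426 = 7 × 60 + 6, so there are 60 full weeks plus 6 extra days.
Each full week contributes 4 days from the set (Wed, Fri, Sat, Sun): 60 × 4 = 240.
The 6 extra days are Thu, Fri, Sat, Sun, Mon, Tue — 3 of them qualify.
Total: 240 + 3 = 243.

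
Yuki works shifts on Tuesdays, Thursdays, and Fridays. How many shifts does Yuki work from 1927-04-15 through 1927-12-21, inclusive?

107

1927-04-15 is a Friday.
The range spans 251 days (inclusive of both endpoints).
251 = 7 × 35 + 6, so there are 35 full weeks plus 6 extra days.
Each full week contributes 3 days from the set (Tue, Thu, Fri): 35 × 3 = 105.
The 6 extra days are Friday, Saturday, Sunday, Monday, Tuesday, Wednesday — 2 of them qualify.
Total: 105 + 2 = 107.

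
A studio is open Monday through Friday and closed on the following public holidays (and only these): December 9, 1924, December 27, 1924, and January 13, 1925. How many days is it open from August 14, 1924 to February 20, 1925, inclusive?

135

August 14, 1924 is a Thursday.
The range spans 191 days (inclusive of both endpoints).
191 = 7 × 27 + 2, so there are 27 full weeks plus 2 extra days.
Each full week contributes 5 weekdays (Mon–Fri): 27 × 5 = 135.
The 2 extra days are Thursday, Friday — 2 of them qualify.
Total: 135 + 2 = 137.
Holidays: December 9, 1924 (Tue); December 27, 1924 (Sat); January 13, 1925 (Tue).
2 of the 3 holidays fall on weekdays; the rest are weekends and were already excluded.
Business days: 137 − 2 = 135.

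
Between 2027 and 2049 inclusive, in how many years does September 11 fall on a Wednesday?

3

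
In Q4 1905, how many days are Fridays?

13

1905-10-01 is a Sunday.
That's 92 days from start to end, counting both.
92 = 7 × 13 + 1, so there are 13 full weeks plus 1 extra day.
Each full week contributes one Friday: 13 so far.
The 1 extra day is Sun — none qualify.
Total: 13 + 0 = 13.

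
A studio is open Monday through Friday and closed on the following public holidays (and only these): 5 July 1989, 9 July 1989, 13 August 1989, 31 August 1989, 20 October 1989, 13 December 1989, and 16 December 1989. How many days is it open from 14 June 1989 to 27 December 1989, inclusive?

137 business days

14 June 1989 is a Wednesday.
That's 197 days from start to end, counting both.
197 = 7 × 28 + 1, so there are 28 full weeks plus 1 extra day.
Each full week contributes 5 weekdays (Mon–Fri): 28 × 5 = 140.
The 1 extra day is Wed — 1 of them qualifies.
Total: 140 + 1 = 141.
Holidays: 5 July 1989 (Wed); 9 July 1989 (Sun); 13 August 1989 (Sun); 31 August 1989 (Thu); 20 October 1989 (Fri); 13 December 1989 (Wed); 16 December 1989 (Sat).
4 of the 7 holidays fall on weekdays; the rest are weekends and were already excluded.
Business days: 141 − 4 = 137.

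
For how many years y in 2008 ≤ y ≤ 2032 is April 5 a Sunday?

Day of week of April 5 in each year:
2008: Sat, 2009: Sun ✓, 2010: Mon, 2011: Tue, 2012: Thu, 2013: Fri, 2014: Sat, 2015: Sun ✓, 2016: Tue, 2017: Wed, 2018: Thu, 2019: Fri, 2020: Sun ✓, 2021: Mon, 2022: Tue, 2023: Wed, 2024: Fri, 2025: Sat, 2026: Sun ✓, 2027: Mon, 2028: Wed, 2029: Thu, 2030: Fri, 2031: Sat, 2032: Mon
Sundays: 2009, 2015, 2020, 2026.

4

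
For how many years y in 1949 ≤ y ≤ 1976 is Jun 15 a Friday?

Day of week of June 15 in each year:
1949: Wed, 1950: Thu, 1951: Fri ✓, 1952: Sun, 1953: Mon, 1954: Tue, 1955: Wed, 1956: Fri ✓, 1957: Sat, 1958: Sun, 1959: Mon, 1960: Wed, 1961: Thu, 1962: Fri ✓, 1963: Sat, 1964: Mon, 1965: Tue, 1966: Wed, 1967: Thu, 1968: Sat, 1969: Sun, 1970: Mon, 1971: Tue, 1972: Thu, 1973: Fri ✓, 1974: Sat, 1975: Sun, 1976: Tue
Fridays: 1951, 1956, 1962, 1973.

4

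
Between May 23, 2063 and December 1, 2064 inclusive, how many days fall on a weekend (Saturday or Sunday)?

May 23, 2063 is a Wednesday.
That's 559 days from start to end, counting both.
559 = 7 × 79 + 6, so there are 79 full weeks plus 6 extra days.
Each full week contributes 2 weekend days (Sat, Sun): 79 × 2 = 158.
The 6 extra days are Wed, Thu, Fri, Sat, Sun, Mon — 2 of them qualify.
Total: 158 + 2 = 160.

160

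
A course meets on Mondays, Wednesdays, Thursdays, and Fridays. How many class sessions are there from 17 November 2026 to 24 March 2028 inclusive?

17 November 2026 is a Tuesday.
That's 494 days from start to end, counting both.
494 = 7 × 70 + 4, so there are 70 full weeks plus 4 extra days.
Each full week contributes 4 days from the set (Mon, Wed, Thu, Fri): 70 × 4 = 280.
The 4 extra days are Tuesday, Wednesday, Thursday, Friday — 3 of them qualify.
Total: 280 + 3 = 283.

283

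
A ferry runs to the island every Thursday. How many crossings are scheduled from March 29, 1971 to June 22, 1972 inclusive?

65 Thursdays

March 29, 1971 is a Monday.
From March 29, 1971 to June 22, 1972 is 452 days inclusive.
452 = 7 × 64 + 4, so there are 64 full weeks plus 4 extra days.
Each full week contributes one Thursday: 64 so far.
The 4 extra days are Monday, Tuesday, Wednesday, Thursday — 1 of them qualifies.
Total: 64 + 1 = 65.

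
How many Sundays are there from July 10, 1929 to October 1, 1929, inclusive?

12 Sundays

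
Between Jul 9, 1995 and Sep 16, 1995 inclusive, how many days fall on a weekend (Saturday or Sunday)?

20

Jul 9, 1995 is a Sunday.
That's 70 days from start to end, counting both.
70 = 7 × 10, so the span is exactly 10 full weeks.
Each full week contributes 2 weekend days (Sat, Sun): 10 × 2 = 20.
Total: 20.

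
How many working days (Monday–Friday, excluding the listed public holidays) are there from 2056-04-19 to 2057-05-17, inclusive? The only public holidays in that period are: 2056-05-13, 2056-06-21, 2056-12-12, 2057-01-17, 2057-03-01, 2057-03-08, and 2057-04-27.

276

2056-04-19 is a Wednesday.
From 2056-04-19 to 2057-05-17 is 394 days inclusive.
394 = 7 × 56 + 2, so there are 56 full weeks plus 2 extra days.
Each full week contributes 5 weekdays (Mon–Fri): 56 × 5 = 280.
The 2 extra days are Wednesday, Thursday — 2 of them qualify.
Total: 280 + 2 = 282.
Holidays: 2056-05-13 (Sat); 2056-06-21 (Wed); 2056-12-12 (Tue); 2057-01-17 (Wed); 2057-03-01 (Thu); 2057-03-08 (Thu); 2057-04-27 (Fri).
6 of the 7 holidays fall on weekdays; the rest are weekends and were already excluded.
Business days: 282 − 6 = 276.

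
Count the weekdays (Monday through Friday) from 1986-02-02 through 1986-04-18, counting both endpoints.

1986-02-02 is a Sunday.
The range spans 76 days (inclusive of both endpoints).
76 = 7 × 10 + 6, so there are 10 full weeks plus 6 extra days.
Each full week contributes 5 weekdays (Mon–Fri): 10 × 5 = 50.
The 6 extra days are Sun, Mon, Tue, Wed, Thu, Fri — 5 of them qualify.
Total: 50 + 5 = 55.

55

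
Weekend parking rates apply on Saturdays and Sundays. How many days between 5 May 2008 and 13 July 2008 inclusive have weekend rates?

5 May 2008 is a Monday.
From 5 May 2008 to 13 July 2008 is 70 days inclusive.
70 = 7 × 10, so the span is exactly 10 full weeks.
Each full week contributes 2 weekend days (Sat, Sun): 10 × 2 = 20.
Total: 20.

20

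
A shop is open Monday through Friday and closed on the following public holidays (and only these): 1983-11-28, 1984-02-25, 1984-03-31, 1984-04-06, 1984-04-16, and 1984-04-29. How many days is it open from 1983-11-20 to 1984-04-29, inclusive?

1983-11-20 is a Sunday.
From 1983-11-20 to 1984-04-29 is 162 days inclusive.
162 = 7 × 23 + 1, so there are 23 full weeks plus 1 extra day.
Each full week contributes 5 weekdays (Mon–Fri): 23 × 5 = 115.
The 1 extra day is Sunday — none qualify.
Total: 115 + 0 = 115.
Holidays: 1983-11-28 (Mon); 1984-02-25 (Sat); 1984-03-31 (Sat); 1984-04-06 (Fri); 1984-04-16 (Mon); 1984-04-29 (Sun).
3 of the 6 holidays fall on weekdays; the rest are weekends and were already excluded.
Business days: 115 − 3 = 112.

112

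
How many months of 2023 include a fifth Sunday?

A month has five Sundays exactly when Sunday falls within its first (length − 28) days.
Jan: 31 days, starts Sun → 5 of Sun, Mon, Tue ✓
Feb: 28 days, starts Wed → 5 of (none)
Mar: 31 days, starts Wed → 5 of Wed, Thu, Fri
Apr: 30 days, starts Sat → 5 of Sat, Sun ✓
May: 31 days, starts Mon → 5 of Mon, Tue, Wed
Jun: 30 days, starts Thu → 5 of Thu, Fri
Jul: 31 days, starts Sat → 5 of Sat, Sun, Mon ✓
Aug: 31 days, starts Tue → 5 of Tue, Wed, Thu
Sep: 30 days, starts Fri → 5 of Fri, Sat
Oct: 31 days, starts Sun → 5 of Sun, Mon, Tue ✓
Nov: 30 days, starts Wed → 5 of Wed, Thu
Dec: 31 days, starts Fri → 5 of Fri, Sat, Sun ✓
Months with five Sundays: Jan, Apr, Jul, Oct, Dec.

5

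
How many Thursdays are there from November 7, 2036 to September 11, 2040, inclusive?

200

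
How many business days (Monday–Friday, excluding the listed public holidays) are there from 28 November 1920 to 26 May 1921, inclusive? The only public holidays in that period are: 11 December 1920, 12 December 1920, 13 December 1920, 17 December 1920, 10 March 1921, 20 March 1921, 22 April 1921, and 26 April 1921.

28 November 1920 is a Sunday.
The range spans 180 days (inclusive of both endpoints).
180 = 7 × 25 + 5, so there are 25 full weeks plus 5 extra days.
Each full week contributes 5 weekdays (Mon–Fri): 25 × 5 = 125.
The 5 extra days are Sun, Mon, Tue, Wed, Thu — 4 of them qualify.
Total: 125 + 4 = 129.
Holidays: 11 December 1920 (Sat); 12 December 1920 (Sun); 13 December 1920 (Mon); 17 December 1920 (Fri); 10 March 1921 (Thu); 20 March 1921 (Sun); 22 April 1921 (Fri); 26 April 1921 (Tue).
5 of the 8 holidays fall on weekdays; the rest are weekends and were already excluded.
Business days: 129 − 5 = 124.

124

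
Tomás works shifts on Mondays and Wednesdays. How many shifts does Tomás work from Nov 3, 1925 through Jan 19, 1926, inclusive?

Nov 3, 1925 is a Tuesday.
The range spans 78 days (inclusive of both endpoints).
78 = 7 × 11 + 1, so there are 11 full weeks plus 1 extra day.
Each full week contributes 2 days from the set (Mon, Wed): 11 × 2 = 22.
The 1 extra day is Tue — none qualify.
Total: 22 + 0 = 22.

22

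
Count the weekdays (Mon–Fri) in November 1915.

Nov 1, 1915 is a Monday.
That's 30 days from start to end, counting both.
30 = 7 × 4 + 2, so there are 4 full weeks plus 2 extra days.
Each full week contributes 5 weekdays (Mon–Fri): 4 × 5 = 20.
The 2 extra days are Monday, Tuesday — 2 of them qualify.
Total: 20 + 2 = 22.

22 weekdays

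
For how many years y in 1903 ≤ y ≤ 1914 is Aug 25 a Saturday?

Day of week of August 25 in each year:
1903: Tue, 1904: Thu, 1905: Fri, 1906: Sat ✓, 1907: Sun, 1908: Tue, 1909: Wed, 1910: Thu, 1911: Fri, 1912: Sun, 1913: Mon, 1914: Tue
Saturdays: 1906.

1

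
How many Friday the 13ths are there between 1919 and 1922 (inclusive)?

Friday-the-13ths by year:
1919: Jun
1920: Feb, Aug
1921: May
1922: Jan, Oct

6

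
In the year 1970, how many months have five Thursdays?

5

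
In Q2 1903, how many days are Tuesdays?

Apr 1, 1903 is a Wednesday.
The range spans 91 days (inclusive of both endpoints).
91 = 7 × 13, so the span is exactly 13 full weeks.
Each full week contributes one Tuesday: 13 so far.

13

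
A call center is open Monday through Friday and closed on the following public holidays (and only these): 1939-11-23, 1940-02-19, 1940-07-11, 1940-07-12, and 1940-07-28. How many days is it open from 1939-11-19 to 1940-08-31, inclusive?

1939-11-19 is a Sunday.
The range spans 287 days (inclusive of both endpoints).
287 = 7 × 41, so the span is exactly 41 full weeks.
Each full week contributes 5 weekdays (Mon–Fri): 41 × 5 = 205.
Holidays: 1939-11-23 (Thu); 1940-02-19 (Mon); 1940-07-11 (Thu); 1940-07-12 (Fri); 1940-07-28 (Sun).
4 of the 5 holidays fall on weekdays; the rest are weekends and were already excluded.
Business days: 205 − 4 = 201.

201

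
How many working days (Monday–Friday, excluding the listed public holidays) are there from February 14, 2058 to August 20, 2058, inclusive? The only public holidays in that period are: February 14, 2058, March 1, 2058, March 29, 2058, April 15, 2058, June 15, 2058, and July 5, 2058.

February 14, 2058 is a Thursday.
From February 14, 2058 to August 20, 2058 is 188 days inclusive.
188 = 7 × 26 + 6, so there are 26 full weeks plus 6 extra days.
Each full week contributes 5 weekdays (Mon–Fri): 26 × 5 = 130.
The 6 extra days are Thu, Fri, Sat, Sun, Mon, Tue — 4 of them qualify.
Total: 130 + 4 = 134.
Holidays: February 14, 2058 (Thu); March 1, 2058 (Fri); March 29, 2058 (Fri); April 15, 2058 (Mon); June 15, 2058 (Sat); July 5, 2058 (Fri).
5 of the 6 holidays fall on weekdays; the rest are weekends and were already excluded.
Business days: 134 − 5 = 129.

129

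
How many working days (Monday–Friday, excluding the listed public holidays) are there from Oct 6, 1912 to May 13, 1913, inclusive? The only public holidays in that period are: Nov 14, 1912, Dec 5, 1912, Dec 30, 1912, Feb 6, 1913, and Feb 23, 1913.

153 working days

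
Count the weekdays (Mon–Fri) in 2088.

Jan 1, 2088 is a Thursday.
That's 366 days from start to end, counting both.
366 = 7 × 52 + 2, so there are 52 full weeks plus 2 extra days.
Each full week contributes 5 weekdays (Mon–Fri): 52 × 5 = 260.
The 2 extra days are Thu, Fri — 2 of them qualify.
Total: 260 + 2 = 262.

262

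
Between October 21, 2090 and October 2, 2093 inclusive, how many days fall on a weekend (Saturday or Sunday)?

308

October 21, 2090 is a Saturday.
The range spans 1078 days (inclusive of both endpoints).
1078 = 7 × 154, so the span is exactly 154 full weeks.
Each full week contributes 2 weekend days (Sat, Sun): 154 × 2 = 308.
Total: 308.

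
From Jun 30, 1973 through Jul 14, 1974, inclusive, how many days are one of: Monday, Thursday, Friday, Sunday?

217

Jun 30, 1973 is a Saturday.
From Jun 30, 1973 to Jul 14, 1974 is 380 days inclusive.
380 = 7 × 54 + 2, so there are 54 full weeks plus 2 extra days.
Each full week contributes 4 days from the set (Mon, Thu, Fri, Sun): 54 × 4 = 216.
The 2 extra days are Saturday, Sunday — 1 of them qualifies.
Total: 216 + 1 = 217.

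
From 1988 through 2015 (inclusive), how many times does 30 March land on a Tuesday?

4

Day of week of March 30 in each year:
1988: Wed, 1989: Thu, 1990: Fri, 1991: Sat, 1992: Mon, 1993: Tue ✓, 1994: Wed, 1995: Thu, 1996: Sat, 1997: Sun, 1998: Mon, 1999: Tue ✓, 2000: Thu, 2001: Fri, 2002: Sat, 2003: Sun, 2004: Tue ✓, 2005: Wed, 2006: Thu, 2007: Fri, 2008: Sun, 2009: Mon, 2010: Tue ✓, 2011: Wed, 2012: Fri, 2013: Sat, 2014: Sun, 2015: Mon
Tuesdays: 1993, 1999, 2004, 2010.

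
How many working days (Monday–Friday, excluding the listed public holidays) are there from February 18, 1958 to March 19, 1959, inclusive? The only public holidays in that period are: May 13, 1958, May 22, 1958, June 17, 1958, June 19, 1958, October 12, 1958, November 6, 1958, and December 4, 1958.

277

February 18, 1958 is a Tuesday.
That's 395 days from start to end, counting both.
395 = 7 × 56 + 3, so there are 56 full weeks plus 3 extra days.
Each full week contributes 5 weekdays (Mon–Fri): 56 × 5 = 280.
The 3 extra days are Tuesday, Wednesday, Thursday — 3 of them qualify.
Total: 280 + 3 = 283.
Holidays: May 13, 1958 (Tue); May 22, 1958 (Thu); June 17, 1958 (Tue); June 19, 1958 (Thu); October 12, 1958 (Sun); November 6, 1958 (Thu); December 4, 1958 (Thu).
6 of the 7 holidays fall on weekdays; the rest are weekends and were already excluded.
Business days: 283 − 6 = 277.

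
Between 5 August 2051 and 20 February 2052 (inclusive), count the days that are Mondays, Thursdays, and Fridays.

85

5 August 2051 is a Saturday.
The range spans 200 days (inclusive of both endpoints).
200 = 7 × 28 + 4, so there are 28 full weeks plus 4 extra days.
Each full week contributes 3 days from the set (Mon, Thu, Fri): 28 × 3 = 84.
The 4 extra days are Sat, Sun, Mon, Tue — 1 of them qualifies.
Total: 84 + 1 = 85.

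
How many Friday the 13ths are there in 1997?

1

The 13th falls on a Friday when the month's 13th has weekday Fri.
Jan 13 is Mon; Feb 13 is Thu; Mar 13 is Thu; Apr 13 is Sun; May 13 is Tue; Jun 13 is Fri ✓; Jul 13 is Sun; Aug 13 is Wed; Sep 13 is Sat; Oct 13 is Mon; Nov 13 is Thu; Dec 13 is Sat.
Friday the 13ths: Jun.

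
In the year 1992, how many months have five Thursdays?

5

A month has five Thursdays exactly when Thursday falls within its first (length − 28) days.
Jan: 31 days, starts Wed → 5 of Wed, Thu, Fri ✓
Feb: 29 days, starts Sat → 5 of Sat
Mar: 31 days, starts Sun → 5 of Sun, Mon, Tue
Apr: 30 days, starts Wed → 5 of Wed, Thu ✓
May: 31 days, starts Fri → 5 of Fri, Sat, Sun
Jun: 30 days, starts Mon → 5 of Mon, Tue
Jul: 31 days, starts Wed → 5 of Wed, Thu, Fri ✓
Aug: 31 days, starts Sat → 5 of Sat, Sun, Mon
Sep: 30 days, starts Tue → 5 of Tue, Wed
Oct: 31 days, starts Thu → 5 of Thu, Fri, Sat ✓
Nov: 30 days, starts Sun → 5 of Sun, Mon
Dec: 31 days, starts Tue → 5 of Tue, Wed, Thu ✓
Months with five Thursdays: Jan, Apr, Jul, Oct, Dec.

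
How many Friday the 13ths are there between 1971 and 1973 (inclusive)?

Friday-the-13ths by year:
1971: Aug
1972: Oct
1973: Apr, Jul

4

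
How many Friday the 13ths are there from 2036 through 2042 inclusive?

12

Friday-the-13ths by year:
2036: Jun
2037: Feb, Mar, Nov
2038: Aug
2039: May
2040: Jan, Apr, Jul
2041: Sep, Dec
2042: Jun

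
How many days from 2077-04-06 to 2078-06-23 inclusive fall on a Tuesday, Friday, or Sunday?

190

2077-04-06 is a Tuesday.
From 2077-04-06 to 2078-06-23 is 444 days inclusive.
444 = 7 × 63 + 3, so there are 63 full weeks plus 3 extra days.
Each full week contributes 3 days from the set (Tue, Fri, Sun): 63 × 3 = 189.
The 3 extra days are Tue, Wed, Thu — 1 of them qualifies.
Total: 189 + 1 = 190.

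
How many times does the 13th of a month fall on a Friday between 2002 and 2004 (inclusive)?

Friday-the-13ths by year:
2002: Sep, Dec
2003: Jun
2004: Feb, Aug

5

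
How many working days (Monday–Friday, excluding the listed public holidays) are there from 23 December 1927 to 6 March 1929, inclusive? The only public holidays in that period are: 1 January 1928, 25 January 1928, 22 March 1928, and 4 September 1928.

23 December 1927 is a Friday.
From 23 December 1927 to 6 March 1929 is 440 days inclusive.
440 = 7 × 62 + 6, so there are 62 full weeks plus 6 extra days.
Each full week contributes 5 weekdays (Mon–Fri): 62 × 5 = 310.
The 6 extra days are Friday, Saturday, Sunday, Monday, Tuesday, Wednesday — 4 of them qualify.
Total: 310 + 4 = 314.
Holidays: 1 January 1928 (Sun); 25 January 1928 (Wed); 22 March 1928 (Thu); 4 September 1928 (Tue).
3 of the 4 holidays fall on weekdays; the rest are weekends and were already excluded.
Business days: 314 − 3 = 311.

311 working days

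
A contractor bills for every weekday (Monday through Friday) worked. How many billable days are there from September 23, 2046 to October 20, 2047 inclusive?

September 23, 2046 is a Sunday.
From September 23, 2046 to October 20, 2047 is 393 days inclusive.
393 = 7 × 56 + 1, so there are 56 full weeks plus 1 extra day.
Each full week contributes 5 weekdays (Mon–Fri): 56 × 5 = 280.
The 1 extra day is Sun — none qualify.
Total: 280 + 0 = 280.

280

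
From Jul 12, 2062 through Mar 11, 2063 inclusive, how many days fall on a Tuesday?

Jul 12, 2062 is a Wednesday.
That's 243 days from start to end, counting both.
243 = 7 × 34 + 5, so there are 34 full weeks plus 5 extra days.
Each full week contributes one Tuesday: 34 so far.
The 5 extra days are Wednesday, Thursday, Friday, Saturday, Sunday — none qualify.
Total: 34 + 0 = 34.

34 Tuesdays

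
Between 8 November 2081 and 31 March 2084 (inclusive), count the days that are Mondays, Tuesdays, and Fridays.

8 November 2081 is a Saturday.
That's 875 days from start to end, counting both.
875 = 7 × 125, so the span is exactly 125 full weeks.
Each full week contributes 3 days from the set (Mon, Tue, Fri): 125 × 3 = 375.

375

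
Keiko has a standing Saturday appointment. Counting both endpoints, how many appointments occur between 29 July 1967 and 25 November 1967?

29 July 1967 is a Saturday.
That's 120 days from start to end, counting both.
120 = 7 × 17 + 1, so there are 17 full weeks plus 1 extra day.
Each full week contributes one Saturday: 17 so far.
The 1 extra day is Saturday — 1 of them qualifies.
Total: 17 + 1 = 18.

18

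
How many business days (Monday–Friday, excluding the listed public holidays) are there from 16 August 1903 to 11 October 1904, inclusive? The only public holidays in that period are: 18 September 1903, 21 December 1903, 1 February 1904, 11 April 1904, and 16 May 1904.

297

16 August 1903 is a Sunday.
The range spans 423 days (inclusive of both endpoints).
423 = 7 × 60 + 3, so there are 60 full weeks plus 3 extra days.
Each full week contributes 5 weekdays (Mon–Fri): 60 × 5 = 300.
The 3 extra days are Sun, Mon, Tue — 2 of them qualify.
Total: 300 + 2 = 302.
Holidays: 18 September 1903 (Fri); 21 December 1903 (Mon); 1 February 1904 (Mon); 11 April 1904 (Mon); 16 May 1904 (Mon).
All 5 holidays fall on weekdays, so subtract 5.
Business days: 302 − 5 = 297.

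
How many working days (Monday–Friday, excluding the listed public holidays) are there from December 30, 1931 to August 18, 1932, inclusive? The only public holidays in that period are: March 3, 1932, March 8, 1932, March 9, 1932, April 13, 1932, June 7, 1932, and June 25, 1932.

December 30, 1931 is a Wednesday.
From December 30, 1931 to August 18, 1932 is 233 days inclusive.
233 = 7 × 33 + 2, so there are 33 full weeks plus 2 extra days.
Each full week contributes 5 weekdays (Mon–Fri): 33 × 5 = 165.
The 2 extra days are Wed, Thu — 2 of them qualify.
Total: 165 + 2 = 167.
Holidays: March 3, 1932 (Thu); March 8, 1932 (Tue); March 9, 1932 (Wed); April 13, 1932 (Wed); June 7, 1932 (Tue); June 25, 1932 (Sat).
5 of the 6 holidays fall on weekdays; the rest are weekends and were already excluded.
Business days: 167 − 5 = 162.

162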